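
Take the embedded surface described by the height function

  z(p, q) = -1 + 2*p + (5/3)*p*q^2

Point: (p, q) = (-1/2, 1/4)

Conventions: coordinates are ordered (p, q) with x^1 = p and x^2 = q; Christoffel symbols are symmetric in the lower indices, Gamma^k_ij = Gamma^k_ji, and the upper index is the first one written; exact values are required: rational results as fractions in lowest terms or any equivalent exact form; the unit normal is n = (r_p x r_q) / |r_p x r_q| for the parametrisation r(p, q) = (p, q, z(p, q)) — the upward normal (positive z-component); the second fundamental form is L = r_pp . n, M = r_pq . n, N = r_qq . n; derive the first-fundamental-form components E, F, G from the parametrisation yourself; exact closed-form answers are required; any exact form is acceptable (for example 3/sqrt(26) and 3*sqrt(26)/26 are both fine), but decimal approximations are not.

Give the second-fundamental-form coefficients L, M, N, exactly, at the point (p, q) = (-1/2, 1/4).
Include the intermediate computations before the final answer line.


z_p = 101/48, z_q = -5/12, z_pp = 0, z_pq = 5/6, z_qq = -5/3
E = 12505/2304, F = -505/576, G = 169/144; answer radicand W^2 = 12905/2304
unnormalised second-form numerators: l = 0, m = 5/6, n = -5/3; L = l/sqrt(12905/2304), and similarly M = m/sqrt(W^2), N = n/sqrt(W^2)

Answer: L = 0, M = 8*sqrt(12905)/2581, N = -16*sqrt(12905)/2581


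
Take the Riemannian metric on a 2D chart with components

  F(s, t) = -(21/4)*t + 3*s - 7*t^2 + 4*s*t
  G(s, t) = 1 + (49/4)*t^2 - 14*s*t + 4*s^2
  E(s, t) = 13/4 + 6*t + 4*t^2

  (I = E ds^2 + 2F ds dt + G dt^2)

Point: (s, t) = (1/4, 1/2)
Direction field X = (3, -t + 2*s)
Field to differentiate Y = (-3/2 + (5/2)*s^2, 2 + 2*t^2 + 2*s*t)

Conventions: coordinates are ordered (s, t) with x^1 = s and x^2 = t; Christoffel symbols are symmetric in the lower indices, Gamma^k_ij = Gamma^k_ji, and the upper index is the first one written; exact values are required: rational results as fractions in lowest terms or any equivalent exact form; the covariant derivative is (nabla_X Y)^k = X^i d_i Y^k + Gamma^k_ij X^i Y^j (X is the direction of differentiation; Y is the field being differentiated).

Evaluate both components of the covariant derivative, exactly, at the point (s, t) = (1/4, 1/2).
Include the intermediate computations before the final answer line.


E = 29/4, F = -25/8, G = 41/16 at the point
E_s = 0, E_t = 10, F_s = 5, F_t = -45/4, G_s = -5, G_t = 35/4
EG - F^2 = 141/16;  g^inv = (16/141) * [[41/16, 25/8], [25/8, 29/4]]
first-kind symbols [ij,l] = (1/2)(d_i g_jl + d_j g_il - d_l g_ij): [ss,s] = E_s/2 = 0, [ss,t] = F_s - E_t/2 = 0, [st,s] = E_t/2 = 5, [st,t] = G_s/2 = -5/2, [tt,s] = F_t - G_s/2 = -35/4, [tt,t] = G_t/2 = 35/8
Gamma^s_ij = (G*[ij,s] - F*[ij,t])/(EG - F^2), Gamma^t_ij = (E*[ij,t] - F*[ij,s])/(EG - F^2)
Gamma_sss = 0, Gamma_sst = 80/141, Gamma_stt = -140/141, Gamma_tss = 0, Gamma_tst = -40/141, Gamma_ttt = 70/141
X = (3, 0), Y = (-43/32, 11/4) at the point

Answer: (nabla_X Y)^s = 1585/188, (nabla_X Y)^t = 31/47


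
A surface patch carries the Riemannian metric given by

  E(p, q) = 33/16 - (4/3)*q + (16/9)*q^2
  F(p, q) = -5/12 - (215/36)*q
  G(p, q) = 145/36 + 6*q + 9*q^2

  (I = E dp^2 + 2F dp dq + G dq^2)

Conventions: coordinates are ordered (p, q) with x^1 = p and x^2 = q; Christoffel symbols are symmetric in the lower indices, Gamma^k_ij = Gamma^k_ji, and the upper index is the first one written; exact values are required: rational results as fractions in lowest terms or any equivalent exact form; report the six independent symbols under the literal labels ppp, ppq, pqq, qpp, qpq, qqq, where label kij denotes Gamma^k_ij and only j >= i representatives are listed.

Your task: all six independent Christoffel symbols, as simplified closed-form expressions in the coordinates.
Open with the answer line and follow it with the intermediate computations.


Answer: Gamma_ppp = (-55040*q^2 + 16800*q + 1440)/(82944*q^4 - 6912*q^3 - 93024*q^2 + 10512*q + 42165), Gamma_ppq = (82944*q^3 + 24192*q^2 + 16384*q - 13920)/(82944*q^4 - 6912*q^3 - 93024*q^2 + 10512*q + 42165), Gamma_pqq = (-73440*q - 118220)/(82944*q^4 - 6912*q^3 - 93024*q^2 + 10512*q + 42165), Gamma_qpp = (-16384*q^3 + 18432*q^2 - 23616*q + 7128)/(82944*q^4 - 6912*q^3 - 93024*q^2 + 10512*q + 42165), Gamma_qpq = (55040*q^2 - 16800*q - 1440)/(82944*q^4 - 6912*q^3 - 93024*q^2 + 10512*q + 42165), Gamma_qqq = (82944*q^3 - 34560*q^2 - 109408*q + 19176)/(82944*q^4 - 6912*q^3 - 93024*q^2 + 10512*q + 42165)

E = 33/16 - (4/3)*q + (16/9)*q^2; F = -5/12 - (215/36)*q; G = 145/36 + 6*q + 9*q^2
Gamma^k_ij = (1/2) g^{kl} (d_i g_jl + d_j g_il - d_l g_ij), with g^inv = (1/(EG-F^2)) [[G, -F], [-F, E]]
first partials: E_p = 0, E_q = -4/3 + (32/9)*q, F_p = 0, F_q = -215/36, G_p = 0, G_q = 6 + 18*q
D = EG - F^2 = 4685/576 + (73/36)*q - (323/18)*q^2 - (4/3)*q^3 + 16*q^4
expanded: Gamma^p_pp = (G E_p - 2F F_p + F E_q)/(2D), Gamma^p_pq = (G E_q - F G_p)/(2D), Gamma^p_qq = (2G F_q - G G_p - F G_q)/(2D), Gamma^q_pp = (2E F_p - E E_q - F E_p)/(2D), Gamma^q_pq = (E G_p - F E_q)/(2D), Gamma^q_qq = (E G_q - 2F F_q + F G_p)/(2D); substitute and cancel common factors


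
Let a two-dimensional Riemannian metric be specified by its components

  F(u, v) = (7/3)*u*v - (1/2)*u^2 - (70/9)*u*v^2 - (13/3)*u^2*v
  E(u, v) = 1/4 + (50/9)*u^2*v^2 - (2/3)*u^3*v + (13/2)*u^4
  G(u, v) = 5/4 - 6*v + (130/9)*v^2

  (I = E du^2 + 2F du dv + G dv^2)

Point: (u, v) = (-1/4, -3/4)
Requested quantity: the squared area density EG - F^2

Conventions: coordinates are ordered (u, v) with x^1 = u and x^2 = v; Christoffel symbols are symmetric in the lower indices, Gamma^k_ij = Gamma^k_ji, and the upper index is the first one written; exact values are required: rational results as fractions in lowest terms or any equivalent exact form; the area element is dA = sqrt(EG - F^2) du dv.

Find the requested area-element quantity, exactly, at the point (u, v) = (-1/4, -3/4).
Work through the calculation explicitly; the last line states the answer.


E = 237/512, F = 109/64, G = 111/8; EG - F^2 = 7213/2048

Answer: EG - F^2 = 7213/2048


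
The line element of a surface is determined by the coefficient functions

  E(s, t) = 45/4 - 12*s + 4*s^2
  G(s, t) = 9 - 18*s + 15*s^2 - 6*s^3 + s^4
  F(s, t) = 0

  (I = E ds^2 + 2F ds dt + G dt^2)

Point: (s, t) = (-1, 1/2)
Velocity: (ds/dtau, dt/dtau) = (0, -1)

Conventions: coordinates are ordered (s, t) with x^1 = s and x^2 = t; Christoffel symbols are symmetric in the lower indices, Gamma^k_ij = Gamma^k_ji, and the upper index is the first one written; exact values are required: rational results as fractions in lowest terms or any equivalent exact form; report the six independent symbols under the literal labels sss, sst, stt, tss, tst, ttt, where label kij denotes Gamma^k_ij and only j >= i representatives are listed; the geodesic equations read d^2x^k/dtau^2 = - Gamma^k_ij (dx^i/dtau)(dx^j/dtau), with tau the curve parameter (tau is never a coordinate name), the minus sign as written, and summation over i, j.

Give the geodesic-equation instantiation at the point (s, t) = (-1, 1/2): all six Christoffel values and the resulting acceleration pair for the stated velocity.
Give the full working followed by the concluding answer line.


E = 109/4, F = 0, G = 49 at the point
E_s = -20, E_t = 0, F_s = 0, F_t = 0, G_s = -70, G_t = 0
EG - F^2 = 5341/4;  g^inv = (4/5341) * [[49, 0], [0, 109/4]]
first-kind symbols [ij,l] = (1/2)(d_i g_jl + d_j g_il - d_l g_ij): [ss,s] = E_s/2 = -10, [ss,t] = F_s - E_t/2 = 0, [st,s] = E_t/2 = 0, [st,t] = G_s/2 = -35, [tt,s] = F_t - G_s/2 = 35, [tt,t] = G_t/2 = 0
Gamma^s_ij = (G*[ij,s] - F*[ij,t])/(EG - F^2), Gamma^t_ij = (E*[ij,t] - F*[ij,s])/(EG - F^2)
Gamma_sss = -40/109, Gamma_sst = 0, Gamma_stt = 140/109, Gamma_tss = 0, Gamma_tst = -5/7, Gamma_ttt = 0
d^2s/dtau^2 = -(Gamma_sss*(0)^2 + 2*Gamma_sst*(0)*(-1) + Gamma_stt*(-1)^2) = -140/109
d^2t/dtau^2 = -(Gamma_tss*(0)^2 + 2*Gamma_tst*(0)*(-1) + Gamma_ttt*(-1)^2) = 0

Answer: Gamma_sss = -40/109, Gamma_sst = 0, Gamma_stt = 140/109, Gamma_tss = 0, Gamma_tst = -5/7, Gamma_ttt = 0; accelerations (d^2s/dtau^2, d^2t/dtau^2) = (-140/109, 0)


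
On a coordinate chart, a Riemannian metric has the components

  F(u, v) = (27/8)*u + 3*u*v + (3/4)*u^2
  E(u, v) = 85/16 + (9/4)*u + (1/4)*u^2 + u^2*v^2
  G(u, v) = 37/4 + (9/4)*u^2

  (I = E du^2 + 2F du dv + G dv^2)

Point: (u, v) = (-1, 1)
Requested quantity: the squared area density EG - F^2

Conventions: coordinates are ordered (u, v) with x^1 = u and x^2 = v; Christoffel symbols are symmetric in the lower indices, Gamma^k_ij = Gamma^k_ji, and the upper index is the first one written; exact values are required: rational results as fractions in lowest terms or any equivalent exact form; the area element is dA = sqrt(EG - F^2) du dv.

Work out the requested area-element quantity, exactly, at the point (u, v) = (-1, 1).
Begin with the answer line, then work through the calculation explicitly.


Answer: EG - F^2 = 1149/64

E = 69/16, F = -45/8, G = 23/2; EG - F^2 = 1149/64


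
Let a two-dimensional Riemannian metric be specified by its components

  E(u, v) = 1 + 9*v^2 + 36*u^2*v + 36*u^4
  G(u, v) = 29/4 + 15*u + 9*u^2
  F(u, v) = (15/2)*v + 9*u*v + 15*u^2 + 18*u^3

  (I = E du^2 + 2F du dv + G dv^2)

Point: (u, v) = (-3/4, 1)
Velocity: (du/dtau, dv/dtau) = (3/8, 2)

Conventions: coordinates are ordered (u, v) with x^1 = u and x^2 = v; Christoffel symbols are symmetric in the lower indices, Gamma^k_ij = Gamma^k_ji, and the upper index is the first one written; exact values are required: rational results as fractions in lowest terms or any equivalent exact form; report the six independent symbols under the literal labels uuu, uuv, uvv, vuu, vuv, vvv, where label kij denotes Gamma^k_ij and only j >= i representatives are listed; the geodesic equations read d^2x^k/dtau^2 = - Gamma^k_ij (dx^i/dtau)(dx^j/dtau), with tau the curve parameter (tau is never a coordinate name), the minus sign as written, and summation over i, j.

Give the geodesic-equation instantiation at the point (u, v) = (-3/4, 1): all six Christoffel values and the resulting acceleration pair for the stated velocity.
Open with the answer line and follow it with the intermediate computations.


Answer: Gamma_uuu = -216/157, Gamma_uuv = 72/157, Gamma_uvv = 0, Gamma_vuu = -144/2669, Gamma_vuv = 48/2669, Gamma_vvv = 0; accelerations (d^2u/dtau^2, d^2v/dtau^2) = (-621/1256, -207/10676)

E = 2665/64, F = 51/32, G = 17/16 at the point
E_u = -459/4, E_v = 153/4, F_u = 135/8, F_v = 3/4, G_u = 3/2, G_v = 0
EG - F^2 = 2669/64;  g^inv = (64/2669) * [[17/16, -51/32], [-51/32, 2665/64]]
first-kind symbols [ij,l] = (1/2)(d_i g_jl + d_j g_il - d_l g_ij): [uu,u] = E_u/2 = -459/8, [uu,v] = F_u - E_v/2 = -9/4, [uv,u] = E_v/2 = 153/8, [uv,v] = G_u/2 = 3/4, [vv,u] = F_v - G_u/2 = 0, [vv,v] = G_v/2 = 0
Gamma^u_ij = (G*[ij,u] - F*[ij,v])/(EG - F^2), Gamma^v_ij = (E*[ij,v] - F*[ij,u])/(EG - F^2)
Gamma_uuu = -216/157, Gamma_uuv = 72/157, Gamma_uvv = 0, Gamma_vuu = -144/2669, Gamma_vuv = 48/2669, Gamma_vvv = 0
d^2u/dtau^2 = -(Gamma_uuu*(3/8)^2 + 2*Gamma_uuv*(3/8)*(2) + Gamma_uvv*(2)^2) = -621/1256
d^2v/dtau^2 = -(Gamma_vuu*(3/8)^2 + 2*Gamma_vuv*(3/8)*(2) + Gamma_vvv*(2)^2) = -207/10676


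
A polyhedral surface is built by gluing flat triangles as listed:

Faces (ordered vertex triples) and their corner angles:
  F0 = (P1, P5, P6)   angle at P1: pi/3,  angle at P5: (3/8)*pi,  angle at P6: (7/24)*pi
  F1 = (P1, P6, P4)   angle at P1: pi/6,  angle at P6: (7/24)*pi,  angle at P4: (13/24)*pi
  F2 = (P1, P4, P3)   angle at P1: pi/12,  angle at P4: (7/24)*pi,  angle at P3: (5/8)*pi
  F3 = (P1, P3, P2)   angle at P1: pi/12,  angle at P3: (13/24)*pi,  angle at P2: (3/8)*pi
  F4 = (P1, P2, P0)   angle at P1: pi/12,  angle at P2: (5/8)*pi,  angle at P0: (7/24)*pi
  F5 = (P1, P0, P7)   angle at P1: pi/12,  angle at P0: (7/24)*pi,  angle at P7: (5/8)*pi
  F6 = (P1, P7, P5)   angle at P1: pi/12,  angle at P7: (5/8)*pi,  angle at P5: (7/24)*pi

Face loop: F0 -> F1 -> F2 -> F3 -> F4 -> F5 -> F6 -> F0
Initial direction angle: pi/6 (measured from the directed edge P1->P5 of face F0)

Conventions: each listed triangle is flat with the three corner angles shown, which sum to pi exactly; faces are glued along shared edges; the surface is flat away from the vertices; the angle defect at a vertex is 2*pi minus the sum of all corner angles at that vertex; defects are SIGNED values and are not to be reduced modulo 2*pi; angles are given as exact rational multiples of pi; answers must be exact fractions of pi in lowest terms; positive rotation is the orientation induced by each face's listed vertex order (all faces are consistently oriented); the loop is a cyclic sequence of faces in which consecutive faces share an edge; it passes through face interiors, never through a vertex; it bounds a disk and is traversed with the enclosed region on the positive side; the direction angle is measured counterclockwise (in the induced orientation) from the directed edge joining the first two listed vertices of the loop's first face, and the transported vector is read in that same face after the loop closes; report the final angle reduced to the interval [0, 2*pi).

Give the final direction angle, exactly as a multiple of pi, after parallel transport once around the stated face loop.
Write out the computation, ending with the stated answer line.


enclosed vertex P1: corner angles sum to (11/12)*pi, defect = 2*pi - (11/12)*pi = (13/12)*pi
by Gauss-Bonnet the loop rotates the vector by the enclosed defect sum (positive orientation, mod 2*pi)
final angle = pi/6 + (13/12)*pi = (5/4)*pi (mod 2*pi)

Answer: final direction angle = (5/4)*pi


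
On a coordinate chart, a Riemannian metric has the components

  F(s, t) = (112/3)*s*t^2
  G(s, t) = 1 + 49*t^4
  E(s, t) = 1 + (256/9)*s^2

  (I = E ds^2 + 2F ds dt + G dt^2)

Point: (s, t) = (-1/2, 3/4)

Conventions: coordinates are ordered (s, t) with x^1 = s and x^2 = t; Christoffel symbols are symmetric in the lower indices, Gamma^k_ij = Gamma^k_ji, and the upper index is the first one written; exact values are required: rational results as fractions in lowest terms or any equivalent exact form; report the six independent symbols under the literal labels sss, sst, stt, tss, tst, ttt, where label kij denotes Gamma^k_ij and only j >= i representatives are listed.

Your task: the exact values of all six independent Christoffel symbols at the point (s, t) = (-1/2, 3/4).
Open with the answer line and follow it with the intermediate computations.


Answer: Gamma_sss = -32768/54409, Gamma_sst = 0, Gamma_stt = -64512/54409, Gamma_tss = 48384/54409, Gamma_tst = 0, Gamma_ttt = 95256/54409

E = 73/9, F = -21/2, G = 4225/256 at the point
E_s = -256/9, E_t = 0, F_s = 21, F_t = -28, G_s = 0, G_t = 1323/16
EG - F^2 = 54409/2304;  g^inv = (2304/54409) * [[4225/256, 21/2], [21/2, 73/9]]
first-kind symbols [ij,l] = (1/2)(d_i g_jl + d_j g_il - d_l g_ij): [ss,s] = E_s/2 = -128/9, [ss,t] = F_s - E_t/2 = 21, [st,s] = E_t/2 = 0, [st,t] = G_s/2 = 0, [tt,s] = F_t - G_s/2 = -28, [tt,t] = G_t/2 = 1323/32
Gamma^s_ij = (G*[ij,s] - F*[ij,t])/(EG - F^2), Gamma^t_ij = (E*[ij,t] - F*[ij,s])/(EG - F^2)


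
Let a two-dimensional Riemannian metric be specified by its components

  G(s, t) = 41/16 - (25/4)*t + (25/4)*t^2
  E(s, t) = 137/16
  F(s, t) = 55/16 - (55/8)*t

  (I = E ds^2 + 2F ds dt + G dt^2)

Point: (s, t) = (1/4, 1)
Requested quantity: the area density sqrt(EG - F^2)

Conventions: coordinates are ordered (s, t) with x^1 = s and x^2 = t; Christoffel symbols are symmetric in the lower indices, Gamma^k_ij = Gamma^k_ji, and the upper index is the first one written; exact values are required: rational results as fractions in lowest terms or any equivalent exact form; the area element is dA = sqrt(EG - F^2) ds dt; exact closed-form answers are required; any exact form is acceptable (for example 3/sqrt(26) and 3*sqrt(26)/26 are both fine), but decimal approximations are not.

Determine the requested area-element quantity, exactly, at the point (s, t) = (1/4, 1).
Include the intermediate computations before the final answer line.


E = 137/16, F = -55/16, G = 41/16; EG - F^2 = 81/8

Answer: sqrt(EG - F^2) = 9*sqrt(2)/4


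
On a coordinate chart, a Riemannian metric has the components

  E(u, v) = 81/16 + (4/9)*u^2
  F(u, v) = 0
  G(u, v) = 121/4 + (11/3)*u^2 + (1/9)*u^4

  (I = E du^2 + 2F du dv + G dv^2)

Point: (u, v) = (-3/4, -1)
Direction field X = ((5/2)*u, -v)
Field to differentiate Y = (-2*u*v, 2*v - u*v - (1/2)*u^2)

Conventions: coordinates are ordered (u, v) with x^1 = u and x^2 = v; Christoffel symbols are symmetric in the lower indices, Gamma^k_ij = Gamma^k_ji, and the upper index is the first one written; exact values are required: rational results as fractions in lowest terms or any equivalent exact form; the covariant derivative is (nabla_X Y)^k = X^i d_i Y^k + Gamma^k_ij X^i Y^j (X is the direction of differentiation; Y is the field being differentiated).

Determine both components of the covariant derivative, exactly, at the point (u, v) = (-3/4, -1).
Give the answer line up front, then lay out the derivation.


Answer: (nabla_X Y)^u = -22027/5440, (nabla_X Y)^v = -187/208

E = 85/16, F = 0, G = 8281/256 at the point
E_u = -2/3, E_v = 0, F_u = 0, F_v = 0, G_u = -91/16, G_v = 0
EG - F^2 = 703885/4096;  g^inv = (4096/703885) * [[8281/256, 0], [0, 85/16]]
first-kind symbols [ij,l] = (1/2)(d_i g_jl + d_j g_il - d_l g_ij): [uu,u] = E_u/2 = -1/3, [uu,v] = F_u - E_v/2 = 0, [uv,u] = E_v/2 = 0, [uv,v] = G_u/2 = -91/32, [vv,u] = F_v - G_u/2 = 91/32, [vv,v] = G_v/2 = 0
Gamma^u_ij = (G*[ij,u] - F*[ij,v])/(EG - F^2), Gamma^v_ij = (E*[ij,v] - F*[ij,u])/(EG - F^2)
Gamma_uuu = -16/255, Gamma_uuv = 0, Gamma_uvv = 91/170, Gamma_vuu = 0, Gamma_vuv = -8/91, Gamma_vvv = 0
X = (-15/8, 1), Y = (-3/2, -97/32) at the point


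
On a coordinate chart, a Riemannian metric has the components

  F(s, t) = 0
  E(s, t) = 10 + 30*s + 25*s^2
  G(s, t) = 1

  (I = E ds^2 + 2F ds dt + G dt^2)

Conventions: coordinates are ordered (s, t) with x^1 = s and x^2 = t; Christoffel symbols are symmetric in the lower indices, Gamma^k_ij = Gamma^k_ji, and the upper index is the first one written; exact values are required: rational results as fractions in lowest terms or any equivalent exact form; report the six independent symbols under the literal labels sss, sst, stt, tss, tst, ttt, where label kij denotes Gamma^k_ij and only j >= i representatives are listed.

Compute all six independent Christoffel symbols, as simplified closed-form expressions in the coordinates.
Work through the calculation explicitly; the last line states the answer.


E = 10 + 30*s + 25*s^2; F = 0; G = 1
Gamma^k_ij = (1/2) g^{kl} (d_i g_jl + d_j g_il - d_l g_ij), with g^inv = (1/(EG-F^2)) [[G, -F], [-F, E]]
first partials: E_s = 30 + 50*s, E_t = 0, F_s = 0, F_t = 0, G_s = 0, G_t = 0
D = EG - F^2 = 10 + 30*s + 25*s^2
expanded: Gamma^s_ss = (G E_s - 2F F_s + F E_t)/(2D), Gamma^s_st = (G E_t - F G_s)/(2D), Gamma^s_tt = (2G F_t - G G_s - F G_t)/(2D), Gamma^t_ss = (2E F_s - E E_t - F E_s)/(2D), Gamma^t_st = (E G_s - F E_t)/(2D), Gamma^t_tt = (E G_t - 2F F_t + F G_s)/(2D); substitute and cancel common factors

Answer: Gamma_sss = (5*s + 3)/(5*s^2 + 6*s + 2), Gamma_sst = 0, Gamma_stt = 0, Gamma_tss = 0, Gamma_tst = 0, Gamma_ttt = 0


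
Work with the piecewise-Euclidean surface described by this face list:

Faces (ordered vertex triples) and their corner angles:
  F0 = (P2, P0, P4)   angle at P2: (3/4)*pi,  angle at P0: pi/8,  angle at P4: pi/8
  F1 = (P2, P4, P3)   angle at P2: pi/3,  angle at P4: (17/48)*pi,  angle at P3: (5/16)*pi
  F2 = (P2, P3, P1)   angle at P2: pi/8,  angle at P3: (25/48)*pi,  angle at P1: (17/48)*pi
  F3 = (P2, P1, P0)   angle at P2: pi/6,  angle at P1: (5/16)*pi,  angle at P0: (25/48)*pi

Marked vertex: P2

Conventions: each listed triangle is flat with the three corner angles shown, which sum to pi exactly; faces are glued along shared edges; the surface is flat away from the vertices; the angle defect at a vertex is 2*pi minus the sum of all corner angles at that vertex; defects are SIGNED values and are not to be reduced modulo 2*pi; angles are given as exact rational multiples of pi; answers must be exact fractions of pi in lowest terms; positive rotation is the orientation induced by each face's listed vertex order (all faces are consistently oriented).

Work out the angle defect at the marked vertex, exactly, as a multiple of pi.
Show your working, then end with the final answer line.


Sum of corner angles at P2: (11/8)*pi
defect = 2*pi - (11/8)*pi

Answer: defect(P2) = (5/8)*pi


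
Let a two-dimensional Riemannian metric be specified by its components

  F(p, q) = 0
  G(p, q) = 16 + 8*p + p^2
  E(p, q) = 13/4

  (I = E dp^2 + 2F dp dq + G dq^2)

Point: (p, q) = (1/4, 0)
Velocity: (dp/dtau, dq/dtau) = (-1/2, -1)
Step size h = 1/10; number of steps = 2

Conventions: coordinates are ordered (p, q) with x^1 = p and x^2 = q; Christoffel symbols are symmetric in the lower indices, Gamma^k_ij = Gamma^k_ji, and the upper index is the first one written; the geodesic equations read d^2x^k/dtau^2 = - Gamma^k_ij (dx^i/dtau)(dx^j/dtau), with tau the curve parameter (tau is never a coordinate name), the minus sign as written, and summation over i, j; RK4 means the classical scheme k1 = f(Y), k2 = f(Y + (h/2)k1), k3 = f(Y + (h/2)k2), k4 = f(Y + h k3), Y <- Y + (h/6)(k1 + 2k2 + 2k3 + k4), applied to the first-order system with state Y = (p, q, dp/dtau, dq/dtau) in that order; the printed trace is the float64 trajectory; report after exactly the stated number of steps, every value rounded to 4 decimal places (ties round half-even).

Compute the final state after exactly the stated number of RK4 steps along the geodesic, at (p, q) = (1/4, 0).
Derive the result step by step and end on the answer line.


f(Y) = (dp/dtau, dq/dtau, -Gamma^p_ij Y'^i Y'^j, -Gamma^q_ij Y'^i Y'^j) with the Gammas evaluated at the stage position; h = 0.100000; intermediate values shown to 6 dp
step 0: p = 0.2500, q = 0.0000, dp/dtau = -0.5000, dq/dtau = -1.0000
step 1:
  k1: at (p, q) = (0.250000, 0.000000), (dp/dtau, dq/dtau) = (-0.500000, -1.000000); Gamma_ppp = 0.000000, Gamma_ppq = 0.000000, Gamma_pqq = -1.307692, Gamma_qpp = 0.000000, Gamma_qpq = 0.235294, Gamma_qqq = 0.000000; k1 = (-0.500000, -1.000000, 1.307692, -0.235294)
  k2: at (p, q) = (0.225000, -0.050000), (dp/dtau, dq/dtau) = (-0.434615, -1.011765); Gamma_ppp = 0.000000, Gamma_ppq = 0.000000, Gamma_pqq = -1.300000, Gamma_qpp = 0.000000, Gamma_qpq = 0.236686, Gamma_qqq = 0.000000; k2 = (-0.434615, -1.011765, 1.330768, -0.208156)
  k3: at (p, q) = (0.228269, -0.050588), (dp/dtau, dq/dtau) = (-0.433462, -1.010408); Gamma_ppp = 0.000000, Gamma_ppq = 0.000000, Gamma_pqq = -1.301006, Gamma_qpp = 0.000000, Gamma_qpq = 0.236503, Gamma_qqq = 0.000000; k3 = (-0.433462, -1.010408, 1.328228, -0.207164)
  k4: at (p, q) = (0.206654, -0.101041), (dp/dtau, dq/dtau) = (-0.367177, -1.020716); Gamma_ppp = 0.000000, Gamma_ppq = 0.000000, Gamma_pqq = -1.294355, Gamma_qpp = 0.000000, Gamma_qpq = 0.237719, Gamma_qqq = 0.000000; k4 = (-0.367177, -1.020716, 1.348539, -0.178186)
  Y <- Y + (h/6)(k1 + 2k2 + 2k3 + k4): p = 0.2066, q = -0.1011, dp/dtau = -0.3671, dq/dtau = -1.0207
step 2:
  k1: at (p, q) = (0.206611, -0.101084), (dp/dtau, dq/dtau) = (-0.367096, -1.020735); Gamma_ppp = 0.000000, Gamma_ppq = 0.000000, Gamma_pqq = -1.294342, Gamma_qpp = 0.000000, Gamma_qpq = 0.237721, Gamma_qqq = 0.000000; k1 = (-0.367096, -1.020735, 1.348576, -0.178152)
  k2: at (p, q) = (0.188256, -0.152121), (dp/dtau, dq/dtau) = (-0.299667, -1.029643); Gamma_ppp = 0.000000, Gamma_ppq = 0.000000, Gamma_pqq = -1.288694, Gamma_qpp = 0.000000, Gamma_qpq = 0.238763, Gamma_qqq = 0.000000; k2 = (-0.299667, -1.029643, 1.366228, -0.147341)
  k3: at (p, q) = (0.191628, -0.152567), (dp/dtau, dq/dtau) = (-0.298785, -1.028102); Gamma_ppp = 0.000000, Gamma_ppq = 0.000000, Gamma_pqq = -1.289732, Gamma_qpp = 0.000000, Gamma_qpq = 0.238571, Gamma_qqq = 0.000000; k3 = (-0.298785, -1.028102, 1.363239, -0.146569)
  k4: at (p, q) = (0.176733, -0.203895), (dp/dtau, dq/dtau) = (-0.230772, -1.035392); Gamma_ppp = 0.000000, Gamma_ppq = 0.000000, Gamma_pqq = -1.285149, Gamma_qpp = 0.000000, Gamma_qpq = 0.239422, Gamma_qqq = 0.000000; k4 = (-0.230772, -1.035392, 1.377727, -0.114415)
  Y <- Y + (h/6)(k1 + 2k2 + 2k3 + k4): p = 0.1767, q = -0.2039, dp/dtau = -0.2307, dq/dtau = -1.0354

Answer: p = 0.1767, q = -0.2039, dp/dtau = -0.2307, dq/dtau = -1.0354


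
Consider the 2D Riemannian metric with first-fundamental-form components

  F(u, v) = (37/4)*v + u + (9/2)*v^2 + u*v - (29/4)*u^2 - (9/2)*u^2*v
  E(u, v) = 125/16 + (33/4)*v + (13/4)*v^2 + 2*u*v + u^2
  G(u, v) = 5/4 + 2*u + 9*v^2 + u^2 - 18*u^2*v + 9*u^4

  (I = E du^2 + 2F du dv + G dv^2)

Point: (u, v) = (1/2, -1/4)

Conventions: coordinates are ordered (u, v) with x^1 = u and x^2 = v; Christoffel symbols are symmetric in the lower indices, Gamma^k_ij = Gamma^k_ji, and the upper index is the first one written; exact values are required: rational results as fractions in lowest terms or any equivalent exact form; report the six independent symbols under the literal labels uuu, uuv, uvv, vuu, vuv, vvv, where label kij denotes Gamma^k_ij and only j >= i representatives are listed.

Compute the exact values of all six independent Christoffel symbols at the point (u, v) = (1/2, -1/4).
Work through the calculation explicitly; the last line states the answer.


E = 381/64, F = -51/16, G = 19/4 at the point
E_u = 1/2, E_v = 61/8, F_u = -43/8, F_v = 51/8, G_u = 12, G_v = -9
EG - F^2 = 2319/128;  g^inv = (128/2319) * [[19/4, 51/16], [51/16, 381/64]]
first-kind symbols [ij,l] = (1/2)(d_i g_jl + d_j g_il - d_l g_ij): [uu,u] = E_u/2 = 1/4, [uu,v] = F_u - E_v/2 = -147/16, [uv,u] = E_v/2 = 61/16, [uv,v] = G_u/2 = 6, [vv,u] = F_v - G_u/2 = 3/8, [vv,v] = G_v/2 = -9/2
Gamma^u_ij = (G*[ij,u] - F*[ij,v])/(EG - F^2), Gamma^v_ij = (E*[ij,v] - F*[ij,u])/(EG - F^2)

Answer: Gamma_uuu = -7193/4638, Gamma_uuv = 4766/2319, Gamma_uvv = -536/773, Gamma_vuu = -18397/6184, Gamma_vuv = 4085/1546, Gamma_vvv = -1092/773


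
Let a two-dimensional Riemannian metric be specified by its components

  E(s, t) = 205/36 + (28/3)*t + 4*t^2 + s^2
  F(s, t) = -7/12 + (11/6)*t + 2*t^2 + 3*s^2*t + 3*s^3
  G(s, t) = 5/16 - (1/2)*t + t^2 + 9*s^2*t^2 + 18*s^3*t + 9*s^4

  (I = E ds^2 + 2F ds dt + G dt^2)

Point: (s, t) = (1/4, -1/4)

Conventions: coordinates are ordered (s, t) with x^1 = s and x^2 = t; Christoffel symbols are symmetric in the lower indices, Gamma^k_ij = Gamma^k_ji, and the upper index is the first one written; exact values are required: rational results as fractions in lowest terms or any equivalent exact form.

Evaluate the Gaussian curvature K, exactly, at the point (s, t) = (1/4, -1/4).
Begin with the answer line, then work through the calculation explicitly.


Answer: K = 43335/82369

E = 529/144, F = -11/12, G = 1/2, EG - F^2 = 287/288 at the point
E_s = 1/2, E_t = 22/3, F_s = 3/16, F_t = 49/48, G_s = 0, G_t = -1
E_tt = 8, F_st = 3/2, G_ss = 9/8
Using the Brioschi determinant formula for K from the metric derivatives:
M1 = [[-E_tt/2 + F_st - G_ss/2, E_s/2, F_s - E_t/2], [F_t - G_s/2, E, F], [G_t/2, F, G]] = [[-49/16, 1/4, -167/48], [49/48, 529/144, -11/12], [-1/2, -11/12, 1/2]]; det M1 = -57137/9216
M2 = [[0, E_t/2, G_s/2], [E_t/2, E, F], [G_s/2, F, G]] = [[0, 11/3, 0], [11/3, 529/144, -11/12], [0, -11/12, 1/2]]; det M2 = -121/18
det M1 - det M2 = 535/1024; K = 535/1024 / (287/288)^2 = 43335/82369


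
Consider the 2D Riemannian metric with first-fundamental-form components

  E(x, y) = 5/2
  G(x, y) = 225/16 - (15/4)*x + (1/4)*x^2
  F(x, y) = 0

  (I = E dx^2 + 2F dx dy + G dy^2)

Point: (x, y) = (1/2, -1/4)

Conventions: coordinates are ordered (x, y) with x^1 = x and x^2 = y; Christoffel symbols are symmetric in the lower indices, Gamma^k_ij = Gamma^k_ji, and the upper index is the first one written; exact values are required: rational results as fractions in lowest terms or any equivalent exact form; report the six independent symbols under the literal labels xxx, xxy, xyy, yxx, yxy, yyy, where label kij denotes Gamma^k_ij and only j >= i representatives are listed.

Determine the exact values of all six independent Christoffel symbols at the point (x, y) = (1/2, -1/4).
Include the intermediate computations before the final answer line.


E = 5/2, F = 0, G = 49/4 at the point
E_x = 0, E_y = 0, F_x = 0, F_y = 0, G_x = -7/2, G_y = 0
EG - F^2 = 245/8;  g^inv = (8/245) * [[49/4, 0], [0, 5/2]]
first-kind symbols [ij,l] = (1/2)(d_i g_jl + d_j g_il - d_l g_ij): [xx,x] = E_x/2 = 0, [xx,y] = F_x - E_y/2 = 0, [xy,x] = E_y/2 = 0, [xy,y] = G_x/2 = -7/4, [yy,x] = F_y - G_x/2 = 7/4, [yy,y] = G_y/2 = 0
Gamma^x_ij = (G*[ij,x] - F*[ij,y])/(EG - F^2), Gamma^y_ij = (E*[ij,y] - F*[ij,x])/(EG - F^2)

Answer: Gamma_xxx = 0, Gamma_xxy = 0, Gamma_xyy = 7/10, Gamma_yxx = 0, Gamma_yxy = -1/7, Gamma_yyy = 0


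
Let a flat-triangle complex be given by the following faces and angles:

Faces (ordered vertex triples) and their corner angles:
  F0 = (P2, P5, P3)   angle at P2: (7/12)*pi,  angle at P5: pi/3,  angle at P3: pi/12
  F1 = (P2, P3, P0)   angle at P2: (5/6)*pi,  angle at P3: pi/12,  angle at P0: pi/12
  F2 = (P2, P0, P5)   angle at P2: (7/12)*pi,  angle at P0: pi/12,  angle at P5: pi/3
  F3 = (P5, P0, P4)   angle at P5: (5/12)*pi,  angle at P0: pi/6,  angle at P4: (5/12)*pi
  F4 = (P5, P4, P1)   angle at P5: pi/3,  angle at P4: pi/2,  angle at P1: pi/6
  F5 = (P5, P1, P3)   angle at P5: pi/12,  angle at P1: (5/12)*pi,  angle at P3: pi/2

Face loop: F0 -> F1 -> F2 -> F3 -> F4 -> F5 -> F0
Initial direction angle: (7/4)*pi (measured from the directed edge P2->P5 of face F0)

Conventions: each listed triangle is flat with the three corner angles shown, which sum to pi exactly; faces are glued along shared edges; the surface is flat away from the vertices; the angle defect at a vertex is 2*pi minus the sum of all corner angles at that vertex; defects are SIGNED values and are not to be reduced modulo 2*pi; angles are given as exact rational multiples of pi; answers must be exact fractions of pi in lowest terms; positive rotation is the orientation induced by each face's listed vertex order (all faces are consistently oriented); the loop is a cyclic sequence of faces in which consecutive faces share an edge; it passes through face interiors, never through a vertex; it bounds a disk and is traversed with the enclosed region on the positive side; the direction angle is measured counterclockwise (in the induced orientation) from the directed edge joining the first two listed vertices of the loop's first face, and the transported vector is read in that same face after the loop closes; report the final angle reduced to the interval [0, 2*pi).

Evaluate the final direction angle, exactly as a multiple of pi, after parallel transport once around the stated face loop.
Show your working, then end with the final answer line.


enclosed vertex P2: corner angles sum to 2*pi, defect = 2*pi - 2*pi = 0
enclosed vertex P5: corner angles sum to (3/2)*pi, defect = 2*pi - (3/2)*pi = pi/2
by Gauss-Bonnet the loop rotates the vector by the enclosed defect sum (positive orientation, mod 2*pi)
final angle = (7/4)*pi + pi/2 = pi/4 (mod 2*pi)

Answer: final direction angle = pi/4


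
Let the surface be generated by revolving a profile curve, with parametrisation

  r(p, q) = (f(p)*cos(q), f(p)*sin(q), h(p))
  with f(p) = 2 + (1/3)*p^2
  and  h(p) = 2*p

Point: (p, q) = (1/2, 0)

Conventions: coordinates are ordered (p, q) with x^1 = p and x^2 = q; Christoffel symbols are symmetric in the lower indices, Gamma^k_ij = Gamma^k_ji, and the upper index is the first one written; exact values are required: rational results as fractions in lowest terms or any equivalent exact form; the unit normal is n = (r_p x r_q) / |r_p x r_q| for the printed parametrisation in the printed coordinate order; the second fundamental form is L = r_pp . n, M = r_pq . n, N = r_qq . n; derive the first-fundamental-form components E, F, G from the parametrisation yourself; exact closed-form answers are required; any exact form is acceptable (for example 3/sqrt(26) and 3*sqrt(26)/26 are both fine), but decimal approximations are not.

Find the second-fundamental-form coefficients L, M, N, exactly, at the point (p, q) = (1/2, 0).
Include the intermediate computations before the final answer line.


f = 25/12, f' = 1/3, f'' = 2/3, h' = 2, h'' = 0
E = 37/9, F = 0, G = 625/144; answer radicand W^2 = 37/9
unnormalised second-form numerators: l = -4/3, m = 0, n = 25/6; L = l/sqrt(37/9), and similarly M = m/sqrt(W^2), N = n/sqrt(W^2)

Answer: L = -4*sqrt(37)/37, M = 0, N = 25*sqrt(37)/74


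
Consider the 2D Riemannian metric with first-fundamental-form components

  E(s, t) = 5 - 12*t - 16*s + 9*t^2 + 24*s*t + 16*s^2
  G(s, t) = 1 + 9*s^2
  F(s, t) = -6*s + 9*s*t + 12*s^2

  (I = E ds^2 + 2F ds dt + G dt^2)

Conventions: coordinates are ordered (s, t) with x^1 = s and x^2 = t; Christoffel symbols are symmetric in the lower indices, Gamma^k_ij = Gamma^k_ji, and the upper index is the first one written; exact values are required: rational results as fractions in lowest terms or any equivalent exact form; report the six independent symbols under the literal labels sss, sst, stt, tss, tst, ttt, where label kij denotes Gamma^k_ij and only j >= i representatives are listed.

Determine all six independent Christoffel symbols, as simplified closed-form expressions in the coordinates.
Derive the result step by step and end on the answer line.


E = 5 - 12*t - 16*s + 9*t^2 + 24*s*t + 16*s^2; F = -6*s + 9*s*t + 12*s^2; G = 1 + 9*s^2
Gamma^k_ij = (1/2) g^{kl} (d_i g_jl + d_j g_il - d_l g_ij), with g^inv = (1/(EG-F^2)) [[G, -F], [-F, E]]
first partials: E_s = -16 + 24*t + 32*s, E_t = -12 + 18*t + 24*s, F_s = -6 + 9*t + 24*s, F_t = 9*s, G_s = 18*s, G_t = 0
D = EG - F^2 = 5 - 12*t - 16*s + 9*t^2 + 24*s*t + 25*s^2
expanded: Gamma^s_ss = (G E_s - 2F F_s + F E_t)/(2D), Gamma^s_st = (G E_t - F G_s)/(2D), Gamma^s_tt = (2G F_t - G G_s - F G_t)/(2D), Gamma^t_ss = (2E F_s - E E_t - F E_s)/(2D), Gamma^t_st = (E G_s - F E_t)/(2D), Gamma^t_tt = (E G_t - 2F F_t + F G_s)/(2D); substitute and cancel common factors

Answer: Gamma_sss = (16*s + 12*t - 8)/(25*s^2 + 24*s*t - 16*s + 9*t^2 - 12*t + 5), Gamma_sst = (12*s + 9*t - 6)/(25*s^2 + 24*s*t - 16*s + 9*t^2 - 12*t + 5), Gamma_stt = 0, Gamma_tss = 12*s/(25*s^2 + 24*s*t - 16*s + 9*t^2 - 12*t + 5), Gamma_tst = 9*s/(25*s^2 + 24*s*t - 16*s + 9*t^2 - 12*t + 5), Gamma_ttt = 0


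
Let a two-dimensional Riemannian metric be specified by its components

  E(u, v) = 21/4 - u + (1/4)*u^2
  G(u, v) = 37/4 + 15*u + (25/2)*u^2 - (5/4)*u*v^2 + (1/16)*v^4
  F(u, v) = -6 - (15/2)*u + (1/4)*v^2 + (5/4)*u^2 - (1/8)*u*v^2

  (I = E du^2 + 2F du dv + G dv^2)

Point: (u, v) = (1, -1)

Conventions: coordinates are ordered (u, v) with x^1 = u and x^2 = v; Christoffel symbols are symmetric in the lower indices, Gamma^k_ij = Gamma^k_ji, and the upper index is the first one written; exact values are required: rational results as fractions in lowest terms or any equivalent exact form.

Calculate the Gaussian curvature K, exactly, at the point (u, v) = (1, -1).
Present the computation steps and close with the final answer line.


E = 9/2, F = -97/8, G = 569/16, EG - F^2 = 833/64 at the point
E_u = -1/2, E_v = 0, F_u = -41/8, F_v = -1/4, G_u = 155/4, G_v = 9/4
E_vv = 0, F_uv = 1/4, G_uu = 25
Using the Brioschi determinant formula for K from the metric derivatives:
M1 = [[-E_vv/2 + F_uv - G_uu/2, E_u/2, F_u - E_v/2], [F_v - G_u/2, E, F], [G_v/2, F, G]] = [[-49/4, -1/4, -41/8], [-157/8, 9/2, -97/8], [9/8, -97/8, 569/16]]; det M1 = -390163/256
M2 = [[0, E_v/2, G_u/2], [E_v/2, E, F], [G_u/2, F, G]] = [[0, 0, 155/8], [0, 9/2, -97/8], [155/8, -97/8, 569/16]]; det M2 = -216225/128
det M1 - det M2 = 42287/256; K = 42287/256 / (833/64)^2 = 13808/14161

Answer: K = 13808/14161


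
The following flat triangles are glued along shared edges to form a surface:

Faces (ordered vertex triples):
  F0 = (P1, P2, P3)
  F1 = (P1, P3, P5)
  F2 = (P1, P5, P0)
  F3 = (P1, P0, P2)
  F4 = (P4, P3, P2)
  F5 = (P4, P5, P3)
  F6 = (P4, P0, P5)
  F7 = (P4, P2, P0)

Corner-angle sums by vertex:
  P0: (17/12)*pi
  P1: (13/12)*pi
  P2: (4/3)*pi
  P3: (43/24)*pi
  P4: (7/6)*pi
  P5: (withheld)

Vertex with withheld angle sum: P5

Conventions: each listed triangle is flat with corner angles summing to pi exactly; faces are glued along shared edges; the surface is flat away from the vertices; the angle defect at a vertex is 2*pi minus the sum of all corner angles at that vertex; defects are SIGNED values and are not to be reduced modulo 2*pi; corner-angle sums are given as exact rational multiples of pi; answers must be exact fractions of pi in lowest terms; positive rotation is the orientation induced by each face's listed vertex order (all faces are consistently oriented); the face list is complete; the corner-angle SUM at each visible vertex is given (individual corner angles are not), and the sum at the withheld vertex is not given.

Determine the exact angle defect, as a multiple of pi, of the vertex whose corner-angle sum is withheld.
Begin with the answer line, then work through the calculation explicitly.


Answer: defect(P5) = (19/24)*pi

V = 6, E = 12, F = 8; chi = V - E + F = 2
Gauss-Bonnet: total defect = 2*pi*chi = 4*pi; visible defects sum to (77/24)*pi


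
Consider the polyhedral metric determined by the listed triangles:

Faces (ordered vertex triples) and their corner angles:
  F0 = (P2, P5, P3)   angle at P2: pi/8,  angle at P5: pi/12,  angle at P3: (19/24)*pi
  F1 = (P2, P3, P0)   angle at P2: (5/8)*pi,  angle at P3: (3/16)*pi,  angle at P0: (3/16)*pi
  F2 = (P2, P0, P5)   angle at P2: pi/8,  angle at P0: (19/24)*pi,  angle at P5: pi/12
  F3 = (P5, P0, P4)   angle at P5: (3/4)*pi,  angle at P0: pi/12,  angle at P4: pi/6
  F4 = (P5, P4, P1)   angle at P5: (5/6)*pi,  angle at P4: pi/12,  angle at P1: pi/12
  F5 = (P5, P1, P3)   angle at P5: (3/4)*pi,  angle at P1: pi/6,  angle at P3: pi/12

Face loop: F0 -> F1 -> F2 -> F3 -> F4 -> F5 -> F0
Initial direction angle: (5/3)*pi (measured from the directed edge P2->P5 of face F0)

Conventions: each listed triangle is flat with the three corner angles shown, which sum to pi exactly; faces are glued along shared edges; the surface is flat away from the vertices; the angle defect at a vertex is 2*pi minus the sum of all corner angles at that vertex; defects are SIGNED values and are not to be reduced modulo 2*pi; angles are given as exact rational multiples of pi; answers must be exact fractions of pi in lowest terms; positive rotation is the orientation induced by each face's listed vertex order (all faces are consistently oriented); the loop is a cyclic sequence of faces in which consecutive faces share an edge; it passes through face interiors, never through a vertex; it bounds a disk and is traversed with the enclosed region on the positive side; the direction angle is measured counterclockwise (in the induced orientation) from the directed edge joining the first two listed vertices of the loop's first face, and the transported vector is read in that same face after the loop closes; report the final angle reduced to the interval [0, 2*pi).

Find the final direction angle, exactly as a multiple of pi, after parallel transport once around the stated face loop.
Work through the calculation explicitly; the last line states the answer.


enclosed vertex P2: corner angles sum to (7/8)*pi, defect = 2*pi - (7/8)*pi = (9/8)*pi
enclosed vertex P5: corner angles sum to (5/2)*pi, defect = 2*pi - (5/2)*pi = -pi/2
holonomy = initial angle + sum of enclosed defects (mod 2*pi), positive in the induced orientation
final angle = (5/3)*pi + (5/8)*pi = (7/24)*pi (mod 2*pi)

Answer: final direction angle = (7/24)*pi


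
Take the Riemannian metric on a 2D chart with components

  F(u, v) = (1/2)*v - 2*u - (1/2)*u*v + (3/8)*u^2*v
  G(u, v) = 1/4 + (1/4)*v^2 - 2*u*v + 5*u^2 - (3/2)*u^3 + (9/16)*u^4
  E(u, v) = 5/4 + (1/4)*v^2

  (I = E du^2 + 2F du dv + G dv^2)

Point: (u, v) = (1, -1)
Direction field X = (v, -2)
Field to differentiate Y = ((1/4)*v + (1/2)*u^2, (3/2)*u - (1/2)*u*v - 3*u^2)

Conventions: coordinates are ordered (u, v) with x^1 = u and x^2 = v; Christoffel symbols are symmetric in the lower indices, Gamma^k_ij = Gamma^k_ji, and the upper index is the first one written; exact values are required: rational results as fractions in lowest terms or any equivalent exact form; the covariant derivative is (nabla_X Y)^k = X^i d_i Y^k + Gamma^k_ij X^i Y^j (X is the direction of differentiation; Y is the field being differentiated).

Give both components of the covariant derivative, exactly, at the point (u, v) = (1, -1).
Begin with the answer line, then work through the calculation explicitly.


Answer: (nabla_X Y)^u = -31/2, (nabla_X Y)^v = 0

E = 3/2, F = -19/8, G = 105/16 at the point
E_u = 0, E_v = -1/2, F_u = -9/4, F_v = 3/8, G_u = 39/4, G_v = -5/2
EG - F^2 = 269/64;  g^inv = (64/269) * [[105/16, 19/8], [19/8, 3/2]]
first-kind symbols [ij,l] = (1/2)(d_i g_jl + d_j g_il - d_l g_ij): [uu,u] = E_u/2 = 0, [uu,v] = F_u - E_v/2 = -2, [uv,u] = E_v/2 = -1/4, [uv,v] = G_u/2 = 39/8, [vv,u] = F_v - G_u/2 = -9/2, [vv,v] = G_v/2 = -5/4
Gamma^u_ij = (G*[ij,u] - F*[ij,v])/(EG - F^2), Gamma^v_ij = (E*[ij,v] - F*[ij,u])/(EG - F^2)
Gamma_uuu = -304/269, Gamma_uuv = 636/269, Gamma_uvv = -2080/269, Gamma_vuu = -192/269, Gamma_vuv = 430/269, Gamma_vvv = -804/269
X = (-1, -2), Y = (1/4, -1) at the point
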